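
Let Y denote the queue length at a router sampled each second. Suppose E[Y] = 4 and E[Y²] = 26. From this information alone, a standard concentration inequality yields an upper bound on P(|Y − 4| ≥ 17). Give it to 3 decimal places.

0.035

The first two moments determine the variance, so Chebyshev's inequality is the sharpest standard bound available.
Var(Y) = E[Y²] − (E[Y])² = 26 − 16 = 10.
Chebyshev's inequality: P(|Y − μ| ≥ t) ≤ Var(Y)/t² = 10/289 = 0.0346.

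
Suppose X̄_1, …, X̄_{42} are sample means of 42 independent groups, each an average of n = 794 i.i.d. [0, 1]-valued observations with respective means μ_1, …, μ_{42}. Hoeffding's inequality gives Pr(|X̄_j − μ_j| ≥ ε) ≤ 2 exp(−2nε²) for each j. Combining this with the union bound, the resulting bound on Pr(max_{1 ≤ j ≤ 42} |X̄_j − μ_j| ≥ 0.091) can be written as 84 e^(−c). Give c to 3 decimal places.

Union bound over the 42 events: Pr(max_{1 ≤ j ≤ 42} |X̄_j − μ_j| ≥ 0.091) ≤ 42·2·exp(−2nε²) = 84 exp(−2·794·0.091²).
So c = 2·794·0.091² = 13.1502.

13.150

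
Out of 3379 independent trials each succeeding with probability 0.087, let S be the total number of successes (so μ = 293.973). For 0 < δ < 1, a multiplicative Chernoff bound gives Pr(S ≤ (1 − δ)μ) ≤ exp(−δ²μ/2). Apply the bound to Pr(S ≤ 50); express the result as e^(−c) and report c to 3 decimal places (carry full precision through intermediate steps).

Write 50 = (1 − δ)μ, so δ = 1 − 50/293.973 = 0.8299164…
Then the exponent is δ²μ/2 = (μ − 50)²/(2μ) = 101.238591.

101.239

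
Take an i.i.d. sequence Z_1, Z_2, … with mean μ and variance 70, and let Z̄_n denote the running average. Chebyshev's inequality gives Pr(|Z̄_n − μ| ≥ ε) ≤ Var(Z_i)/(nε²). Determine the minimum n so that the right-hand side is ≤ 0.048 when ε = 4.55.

Require 70/(n·4.55²) ≤ 0.048, i.e. n ≥ 70/(0.048·4.55²) = 70.442.
The smallest integer n is 71.

71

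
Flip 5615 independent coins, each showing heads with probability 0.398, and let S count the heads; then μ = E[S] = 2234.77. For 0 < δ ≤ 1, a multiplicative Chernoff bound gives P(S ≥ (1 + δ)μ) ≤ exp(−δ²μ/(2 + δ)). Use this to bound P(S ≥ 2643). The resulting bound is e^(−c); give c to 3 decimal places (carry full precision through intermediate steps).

34.166

Write 2643 = (1 + δ)μ, so δ = 2643/2234.77 − 1 = 0.182672…
Then the exponent is δ²μ/(2 + δ) = (2643 − μ)² / (μ·(2 + δ)) = 34.165558.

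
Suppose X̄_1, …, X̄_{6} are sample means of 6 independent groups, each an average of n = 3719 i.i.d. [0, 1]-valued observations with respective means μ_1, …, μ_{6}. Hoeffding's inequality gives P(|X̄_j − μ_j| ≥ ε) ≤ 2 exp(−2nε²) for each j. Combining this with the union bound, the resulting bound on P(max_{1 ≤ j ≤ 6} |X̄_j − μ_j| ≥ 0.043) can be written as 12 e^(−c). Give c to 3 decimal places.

Union bound over the 6 events: P(max_{1 ≤ j ≤ 6} |X̄_j − μ_j| ≥ 0.043) ≤ 6·2·exp(−2nε²) = 12 exp(−2·3719·0.043²).
So c = 2·3719·0.043² = 13.7529.

13.753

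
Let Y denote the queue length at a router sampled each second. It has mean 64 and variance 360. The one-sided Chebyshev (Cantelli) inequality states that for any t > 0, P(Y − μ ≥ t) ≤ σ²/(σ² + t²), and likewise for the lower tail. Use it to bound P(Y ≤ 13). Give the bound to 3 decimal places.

0.122

Here σ² = 360 and t = 51, so σ² + t² = 2961.
Cantelli's bound: 360/2961 = 0.1216.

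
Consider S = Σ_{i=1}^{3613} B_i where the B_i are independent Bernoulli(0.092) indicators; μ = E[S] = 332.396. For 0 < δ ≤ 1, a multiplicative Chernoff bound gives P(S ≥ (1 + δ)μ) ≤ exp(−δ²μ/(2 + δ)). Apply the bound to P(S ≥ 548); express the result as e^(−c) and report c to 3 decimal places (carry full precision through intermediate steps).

52.800

Write 548 = (1 + δ)μ, so δ = 548/332.396 − 1 = 0.648636…
Then the exponent is δ²μ/(2 + δ) = (548 − μ)² / (μ·(2 + δ)) = 52.800200.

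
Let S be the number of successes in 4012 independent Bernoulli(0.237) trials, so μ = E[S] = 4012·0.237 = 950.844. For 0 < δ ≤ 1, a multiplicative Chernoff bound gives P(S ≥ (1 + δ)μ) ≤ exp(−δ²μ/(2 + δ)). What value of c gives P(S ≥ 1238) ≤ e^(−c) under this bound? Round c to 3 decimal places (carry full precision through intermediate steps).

Write 1238 = (1 + δ)μ, so δ = 1238/950.844 − 1 = 0.3020012…
Then the exponent is δ²μ/(2 + δ) = (1238 − μ)² / (μ·(2 + δ)) = 37.672200.

37.672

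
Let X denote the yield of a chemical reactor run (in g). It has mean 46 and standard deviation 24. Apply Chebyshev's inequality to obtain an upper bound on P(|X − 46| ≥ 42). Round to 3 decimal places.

0.327

Chebyshev: P(|X − μ| ≥ t) ≤ Var(X)/t².
Var(X) = σ² = 24² = 576.
Bound = 576 / 1764 = 0.3265.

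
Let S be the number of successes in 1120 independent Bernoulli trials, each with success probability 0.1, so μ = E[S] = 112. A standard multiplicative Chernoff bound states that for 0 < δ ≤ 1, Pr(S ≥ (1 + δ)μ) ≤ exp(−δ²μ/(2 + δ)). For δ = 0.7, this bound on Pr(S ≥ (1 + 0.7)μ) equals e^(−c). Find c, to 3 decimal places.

20.326

c = δ²μ/(2 + δ) = 0.7²·112/(2 + 0.7) = 20.3259.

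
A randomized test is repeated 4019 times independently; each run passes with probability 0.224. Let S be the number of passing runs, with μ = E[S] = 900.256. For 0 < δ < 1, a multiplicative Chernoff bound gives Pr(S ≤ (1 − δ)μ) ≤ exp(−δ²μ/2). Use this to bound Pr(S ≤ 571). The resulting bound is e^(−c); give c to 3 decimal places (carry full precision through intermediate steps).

Write 571 = (1 − δ)μ, so δ = 1 − 571/900.256 = 0.365736…
Then the exponent is δ²μ/2 = (μ − 571)²/(2μ) = 60.210381.

60.210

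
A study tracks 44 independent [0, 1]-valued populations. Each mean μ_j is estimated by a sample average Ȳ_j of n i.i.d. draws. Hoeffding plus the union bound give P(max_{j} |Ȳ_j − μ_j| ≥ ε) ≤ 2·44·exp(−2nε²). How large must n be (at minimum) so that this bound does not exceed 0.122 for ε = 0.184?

Need 2·44·exp(−2nε²) ≤ 0.122, i.e. exp(−2nε²) ≤ 0.122/88.
So 2nε² ≥ ln(88/0.122) = 6.581071.
Hence n ≥ 6.581071/(2·0.184²) = 97.192.
The smallest integer n is 98.

98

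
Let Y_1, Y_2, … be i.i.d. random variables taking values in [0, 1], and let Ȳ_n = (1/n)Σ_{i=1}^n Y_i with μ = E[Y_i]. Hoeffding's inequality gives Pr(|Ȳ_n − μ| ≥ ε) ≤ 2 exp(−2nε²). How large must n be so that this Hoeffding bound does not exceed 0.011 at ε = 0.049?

1084

Require 2·exp(−2nε²) ≤ 0.011, i.e. 2nε² ≥ ln(2/0.011) = 5.203007.
So n ≥ 5.203007 / (2·0.049²) = 1083.508.
The smallest integer n is 1084.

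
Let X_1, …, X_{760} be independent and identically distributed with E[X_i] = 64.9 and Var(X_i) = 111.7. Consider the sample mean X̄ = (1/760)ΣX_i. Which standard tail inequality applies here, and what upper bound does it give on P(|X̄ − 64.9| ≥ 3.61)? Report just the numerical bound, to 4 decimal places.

With mean and variance of each term known, Chebyshev's inequality bounds the deviation of the sum (or sample mean).
Var(X̄) = Var(X_i)/n = 111.7/760 = 0.14697.
Chebyshev: P(|X̄ − 64.9| ≥ 3.61) ≤ Var(X̄)/(3.61)² = 111.7/(760·3.61²) = 0.0113.

0.0113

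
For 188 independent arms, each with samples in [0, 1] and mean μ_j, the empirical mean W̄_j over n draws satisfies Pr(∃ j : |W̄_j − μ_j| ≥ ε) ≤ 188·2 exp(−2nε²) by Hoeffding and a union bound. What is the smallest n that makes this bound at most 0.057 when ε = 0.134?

Need 2·188·exp(−2nε²) ≤ 0.057, i.e. exp(−2nε²) ≤ 0.057/376.
So 2nε² ≥ ln(376/0.057) = 8.794293.
Hence n ≥ 8.794293/(2·0.134²) = 244.885.
The smallest integer n is 245.

245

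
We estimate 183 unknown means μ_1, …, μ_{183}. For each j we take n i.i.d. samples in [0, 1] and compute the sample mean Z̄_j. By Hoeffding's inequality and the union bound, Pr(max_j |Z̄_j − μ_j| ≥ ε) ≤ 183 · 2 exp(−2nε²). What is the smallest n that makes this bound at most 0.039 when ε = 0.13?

271

Need 2·183·exp(−2nε²) ≤ 0.039, i.e. exp(−2nε²) ≤ 0.039/366.
So 2nε² ≥ ln(366/0.039) = 9.146827.
Hence n ≥ 9.146827/(2·0.13²) = 270.616.
The smallest integer n is 271.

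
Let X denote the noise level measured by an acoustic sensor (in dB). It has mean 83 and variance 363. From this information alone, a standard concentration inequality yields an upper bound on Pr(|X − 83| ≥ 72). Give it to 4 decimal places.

0.0700

Mean and variance are known, so Chebyshev's inequality applies.
Chebyshev: Pr(|X − μ| ≥ t) ≤ Var(X)/t².
Bound = 363 / 5184 = 0.0700.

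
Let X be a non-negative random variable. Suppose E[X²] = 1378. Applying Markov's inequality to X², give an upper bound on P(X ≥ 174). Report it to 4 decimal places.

Since X ≥ 0, the event {X ≥ 174} is the same as {X² ≥ 30276}.
Markov's inequality applied to X² gives P(X² ≥ 30276) ≤ E[X²]/30276 = 1378/30276 = 0.0455.

0.0455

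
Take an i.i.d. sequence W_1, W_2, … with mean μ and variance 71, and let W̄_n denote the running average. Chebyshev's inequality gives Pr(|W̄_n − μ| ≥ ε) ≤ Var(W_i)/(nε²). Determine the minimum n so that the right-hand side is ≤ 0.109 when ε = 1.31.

Require 71/(n·1.31²) ≤ 0.109, i.e. n ≥ 71/(0.109·1.31²) = 379.568.
The smallest integer n is 380.

380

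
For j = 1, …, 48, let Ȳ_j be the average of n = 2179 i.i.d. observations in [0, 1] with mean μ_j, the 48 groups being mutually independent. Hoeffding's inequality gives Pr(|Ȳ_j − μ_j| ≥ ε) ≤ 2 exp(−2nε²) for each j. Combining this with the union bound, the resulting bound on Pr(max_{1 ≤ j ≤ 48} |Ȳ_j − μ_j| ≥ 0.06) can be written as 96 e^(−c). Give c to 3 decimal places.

15.689

Union bound over the 48 events: Pr(max_{1 ≤ j ≤ 48} |Ȳ_j − μ_j| ≥ 0.06) ≤ 48·2·exp(−2nε²) = 96 exp(−2·2179·0.06²).
So c = 2·2179·0.06² = 15.6888.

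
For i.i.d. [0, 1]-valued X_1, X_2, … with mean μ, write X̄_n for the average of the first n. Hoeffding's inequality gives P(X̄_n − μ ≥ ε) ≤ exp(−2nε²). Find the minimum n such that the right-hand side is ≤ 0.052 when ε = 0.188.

Require exp(−2nε²) ≤ 0.052, i.e. 2nε² ≥ ln(1/0.052) = 2.956512.
So n ≥ 2.956512 / (2·0.188²) = 41.825.
The smallest integer n is 42.

42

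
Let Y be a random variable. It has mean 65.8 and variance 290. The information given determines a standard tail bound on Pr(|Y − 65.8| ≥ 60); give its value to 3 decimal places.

0.081

Mean and variance are known, so Chebyshev's inequality applies.
Chebyshev: Pr(|Y − μ| ≥ t) ≤ Var(Y)/t².
Bound = 290 / 3600 = 0.0806.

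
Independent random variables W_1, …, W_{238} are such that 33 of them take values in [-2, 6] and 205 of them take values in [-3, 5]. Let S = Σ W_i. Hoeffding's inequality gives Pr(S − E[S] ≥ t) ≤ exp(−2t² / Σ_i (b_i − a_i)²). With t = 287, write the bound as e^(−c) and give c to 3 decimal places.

10.815

Σ(b_i − a_i)² = 33·8² + 205·8² = 15232.
c = 2t² / 15232 = 2·287² / 15232 = 10.8153.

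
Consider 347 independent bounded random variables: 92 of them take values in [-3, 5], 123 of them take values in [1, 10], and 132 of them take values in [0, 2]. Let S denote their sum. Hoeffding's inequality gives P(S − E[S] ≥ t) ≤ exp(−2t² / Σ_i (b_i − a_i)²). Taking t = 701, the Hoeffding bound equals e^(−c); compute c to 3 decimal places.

60.004

Σ(b_i − a_i)² = 92·8² + 123·9² + 132·2² = 16379.
c = 2t² / 16379 = 2·701² / 16379 = 60.0038.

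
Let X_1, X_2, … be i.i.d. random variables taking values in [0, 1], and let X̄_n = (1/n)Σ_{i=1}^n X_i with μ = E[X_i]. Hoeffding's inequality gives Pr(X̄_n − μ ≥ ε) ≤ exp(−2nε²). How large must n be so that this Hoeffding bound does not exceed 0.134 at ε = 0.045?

Require exp(−2nε²) ≤ 0.134, i.e. 2nε² ≥ ln(1/0.134) = 2.009915.
So n ≥ 2.009915 / (2·0.045²) = 496.275.
The smallest integer n is 497.

497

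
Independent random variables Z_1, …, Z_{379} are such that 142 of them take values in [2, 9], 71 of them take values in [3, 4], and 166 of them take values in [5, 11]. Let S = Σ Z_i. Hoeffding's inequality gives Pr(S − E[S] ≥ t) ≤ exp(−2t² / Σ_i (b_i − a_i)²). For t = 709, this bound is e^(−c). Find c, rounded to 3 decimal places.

Σ(b_i − a_i)² = 142·7² + 71·1² + 166·6² = 13005.
c = 2t² / 13005 = 2·709² / 13005 = 77.3058.

77.306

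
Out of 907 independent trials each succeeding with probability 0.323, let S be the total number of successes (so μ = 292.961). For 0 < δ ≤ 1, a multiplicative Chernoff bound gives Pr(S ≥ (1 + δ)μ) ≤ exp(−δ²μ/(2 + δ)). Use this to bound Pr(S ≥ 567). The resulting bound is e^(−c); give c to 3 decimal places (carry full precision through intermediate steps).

Write 567 = (1 + δ)μ, so δ = 567/292.961 − 1 = 0.9354112…
Then the exponent is δ²μ/(2 + δ) = (567 − μ)² / (μ·(2 + δ)) = 87.326488.

87.326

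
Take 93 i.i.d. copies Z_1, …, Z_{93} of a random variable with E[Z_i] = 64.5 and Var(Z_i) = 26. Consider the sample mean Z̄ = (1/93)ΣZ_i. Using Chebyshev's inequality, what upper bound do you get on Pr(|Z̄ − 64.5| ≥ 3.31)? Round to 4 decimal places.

Var(Z̄) = Var(Z_i)/n = 26/93 = 0.27957.
Chebyshev: Pr(|Z̄ − 64.5| ≥ 3.31) ≤ Var(Z̄)/(3.31)² = 26/(93·3.31²) = 0.0255.

0.0255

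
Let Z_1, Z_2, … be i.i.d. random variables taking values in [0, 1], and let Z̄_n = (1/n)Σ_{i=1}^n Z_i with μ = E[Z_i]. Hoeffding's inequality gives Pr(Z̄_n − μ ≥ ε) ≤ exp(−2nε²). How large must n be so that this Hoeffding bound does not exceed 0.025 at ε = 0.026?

2729

Require exp(−2nε²) ≤ 0.025, i.e. 2nε² ≥ ln(1/0.025) = 3.688879.
So n ≥ 3.688879 / (2·0.026²) = 2728.461.
The smallest integer n is 2729.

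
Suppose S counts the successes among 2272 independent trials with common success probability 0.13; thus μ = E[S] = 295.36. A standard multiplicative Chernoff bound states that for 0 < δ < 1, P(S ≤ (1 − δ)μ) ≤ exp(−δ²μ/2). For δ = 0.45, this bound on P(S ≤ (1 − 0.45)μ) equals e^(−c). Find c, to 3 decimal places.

c = δ²μ/2 = 0.45²·295.36/2 = 29.9052.

29.905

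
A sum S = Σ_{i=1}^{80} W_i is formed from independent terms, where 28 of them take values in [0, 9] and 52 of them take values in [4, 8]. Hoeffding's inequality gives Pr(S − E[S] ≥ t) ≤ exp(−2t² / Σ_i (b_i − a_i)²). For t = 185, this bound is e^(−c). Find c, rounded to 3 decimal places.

22.081

Σ(b_i − a_i)² = 28·9² + 52·4² = 3100.
c = 2t² / 3100 = 2·185² / 3100 = 22.0806.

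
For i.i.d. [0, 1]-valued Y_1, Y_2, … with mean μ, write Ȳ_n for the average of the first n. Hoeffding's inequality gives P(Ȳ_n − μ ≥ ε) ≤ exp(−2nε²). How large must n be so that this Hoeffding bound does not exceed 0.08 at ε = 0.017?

4370

Require exp(−2nε²) ≤ 0.08, i.e. 2nε² ≥ ln(1/0.08) = 2.525729.
So n ≥ 2.525729 / (2·0.017²) = 4369.773.
The smallest integer n is 4370.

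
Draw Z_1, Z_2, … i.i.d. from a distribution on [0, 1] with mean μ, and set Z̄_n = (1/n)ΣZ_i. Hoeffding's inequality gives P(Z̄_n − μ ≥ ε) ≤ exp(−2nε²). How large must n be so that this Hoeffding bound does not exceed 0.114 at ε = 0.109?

92

Require exp(−2nε²) ≤ 0.114, i.e. 2nε² ≥ ln(1/0.114) = 2.171557.
So n ≥ 2.171557 / (2·0.109²) = 91.388.
The smallest integer n is 92.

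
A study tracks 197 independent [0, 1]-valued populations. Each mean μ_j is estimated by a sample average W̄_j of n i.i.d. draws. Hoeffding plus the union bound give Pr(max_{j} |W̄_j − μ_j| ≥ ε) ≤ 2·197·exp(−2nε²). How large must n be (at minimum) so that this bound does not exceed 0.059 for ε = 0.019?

Need 2·197·exp(−2nε²) ≤ 0.059, i.e. exp(−2nε²) ≤ 0.059/394.
So 2nε² ≥ ln(394/0.059) = 8.806569.
Hence n ≥ 8.806569/(2·0.019²) = 12197.464.
The smallest integer n is 12198.

12198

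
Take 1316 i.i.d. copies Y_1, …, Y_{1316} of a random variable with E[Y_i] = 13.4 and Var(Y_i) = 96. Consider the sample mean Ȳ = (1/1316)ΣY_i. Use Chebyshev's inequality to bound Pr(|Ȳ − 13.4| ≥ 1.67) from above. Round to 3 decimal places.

0.026

Var(Ȳ) = Var(Y_i)/n = 96/1316 = 0.072948.
Chebyshev: Pr(|Ȳ − 13.4| ≥ 1.67) ≤ Var(Ȳ)/(1.67)² = 96/(1316·1.67²) = 0.0262.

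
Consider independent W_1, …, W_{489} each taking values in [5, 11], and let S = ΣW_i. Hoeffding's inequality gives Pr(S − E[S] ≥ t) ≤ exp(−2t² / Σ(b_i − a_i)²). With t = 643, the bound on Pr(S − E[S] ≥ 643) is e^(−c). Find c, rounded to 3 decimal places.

Σ(b_i − a_i)² = 489·(6)² = 17604.
c = 2t²/17604 = 2·643²/17604 = 46.9722.

46.972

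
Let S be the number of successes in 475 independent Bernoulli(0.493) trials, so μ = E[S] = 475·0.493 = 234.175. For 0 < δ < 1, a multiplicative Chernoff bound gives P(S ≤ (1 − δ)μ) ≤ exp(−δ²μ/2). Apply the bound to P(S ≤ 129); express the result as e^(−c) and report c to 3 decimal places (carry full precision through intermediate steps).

Write 129 = (1 − δ)μ, so δ = 1 − 129/234.175 = 0.4491299…
Then the exponent is δ²μ/2 = (μ − 129)²/(2μ) = 23.618620.

23.619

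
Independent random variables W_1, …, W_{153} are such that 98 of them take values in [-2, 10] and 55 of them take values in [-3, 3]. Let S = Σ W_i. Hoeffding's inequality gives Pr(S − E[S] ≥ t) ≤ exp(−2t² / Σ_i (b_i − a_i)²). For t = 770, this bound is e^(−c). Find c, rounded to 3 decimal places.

73.689

Σ(b_i − a_i)² = 98·12² + 55·6² = 16092.
c = 2t² / 16092 = 2·770² / 16092 = 73.6888.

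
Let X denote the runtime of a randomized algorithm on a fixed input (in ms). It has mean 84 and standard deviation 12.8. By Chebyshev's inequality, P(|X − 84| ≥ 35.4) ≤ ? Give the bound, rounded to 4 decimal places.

0.1307

Chebyshev: P(|X − μ| ≥ t) ≤ Var(X)/t².
Var(X) = σ² = 12.8² = 163.84.
Bound = 163.84 / 1253.16 = 0.1307.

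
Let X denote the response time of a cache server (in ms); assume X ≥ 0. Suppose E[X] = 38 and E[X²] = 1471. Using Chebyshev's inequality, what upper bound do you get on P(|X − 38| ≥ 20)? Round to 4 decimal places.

0.0675

Var(X) = E[X²] − (E[X])² = 1471 − 1444 = 27.
Chebyshev's inequality: P(|X − μ| ≥ t) ≤ Var(X)/t² = 27/400 = 0.0675.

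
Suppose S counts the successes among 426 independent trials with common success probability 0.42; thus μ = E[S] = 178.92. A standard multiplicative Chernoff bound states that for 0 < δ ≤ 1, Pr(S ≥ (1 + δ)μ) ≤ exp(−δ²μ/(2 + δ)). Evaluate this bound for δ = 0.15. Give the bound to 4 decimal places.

Exponent = δ²μ/(2 + δ) = 0.15²·178.92/2.15 = 1.8724.
Bound = exp(−1.8724) = 0.15375.

0.1538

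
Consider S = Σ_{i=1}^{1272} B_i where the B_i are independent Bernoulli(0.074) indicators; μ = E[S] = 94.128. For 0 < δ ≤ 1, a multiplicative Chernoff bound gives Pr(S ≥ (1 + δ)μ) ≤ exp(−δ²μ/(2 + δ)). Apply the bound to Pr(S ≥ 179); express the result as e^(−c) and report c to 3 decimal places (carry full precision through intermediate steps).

Write 179 = (1 + δ)μ, so δ = 179/94.128 − 1 = 0.9016658…
Then the exponent is δ²μ/(2 + δ) = (179 − μ)² / (μ·(2 + δ)) = 26.373189.

26.373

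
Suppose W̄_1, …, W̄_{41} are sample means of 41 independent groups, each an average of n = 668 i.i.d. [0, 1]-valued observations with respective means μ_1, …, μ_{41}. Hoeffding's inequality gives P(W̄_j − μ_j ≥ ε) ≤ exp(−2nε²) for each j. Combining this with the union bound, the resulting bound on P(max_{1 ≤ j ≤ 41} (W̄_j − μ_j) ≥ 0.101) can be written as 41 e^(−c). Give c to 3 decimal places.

13.629

Union bound over the 41 events: P(max_{1 ≤ j ≤ 41} (W̄_j − μ_j) ≥ 0.101) ≤ 41·exp(−2nε²) = 41 exp(−2·668·0.101²).
So c = 2·668·0.101² = 13.6285.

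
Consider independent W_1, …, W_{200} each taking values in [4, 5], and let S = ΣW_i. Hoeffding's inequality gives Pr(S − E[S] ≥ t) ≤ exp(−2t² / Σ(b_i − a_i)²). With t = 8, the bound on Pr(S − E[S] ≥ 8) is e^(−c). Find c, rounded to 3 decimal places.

Σ(b_i − a_i)² = 200·(1)² = 200.
c = 2t²/200 = 2·8²/200 = 0.6400.

0.640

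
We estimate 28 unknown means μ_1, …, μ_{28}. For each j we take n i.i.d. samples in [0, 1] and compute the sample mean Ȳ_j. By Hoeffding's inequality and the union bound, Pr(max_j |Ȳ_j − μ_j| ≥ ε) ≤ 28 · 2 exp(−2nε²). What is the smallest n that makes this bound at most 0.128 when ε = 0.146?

143

Need 2·28·exp(−2nε²) ≤ 0.128, i.e. exp(−2nε²) ≤ 0.128/56.
So 2nε² ≥ ln(56/0.128) = 6.081077.
Hence n ≥ 6.081077/(2·0.146²) = 142.641.
The smallest integer n is 143.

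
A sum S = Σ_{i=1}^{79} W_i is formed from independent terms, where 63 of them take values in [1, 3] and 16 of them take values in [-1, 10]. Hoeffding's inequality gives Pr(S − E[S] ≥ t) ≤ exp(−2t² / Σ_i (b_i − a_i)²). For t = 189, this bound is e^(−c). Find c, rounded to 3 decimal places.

Σ(b_i − a_i)² = 63·2² + 16·11² = 2188.
c = 2t² / 2188 = 2·189² / 2188 = 32.6517.

32.652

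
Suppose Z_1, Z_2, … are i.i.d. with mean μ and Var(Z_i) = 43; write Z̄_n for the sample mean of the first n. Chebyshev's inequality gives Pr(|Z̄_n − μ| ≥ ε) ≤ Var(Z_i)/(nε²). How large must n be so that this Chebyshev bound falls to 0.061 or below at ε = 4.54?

Require 43/(n·4.54²) ≤ 0.061, i.e. n ≥ 43/(0.061·4.54²) = 34.200.
The smallest integer n is 35.

35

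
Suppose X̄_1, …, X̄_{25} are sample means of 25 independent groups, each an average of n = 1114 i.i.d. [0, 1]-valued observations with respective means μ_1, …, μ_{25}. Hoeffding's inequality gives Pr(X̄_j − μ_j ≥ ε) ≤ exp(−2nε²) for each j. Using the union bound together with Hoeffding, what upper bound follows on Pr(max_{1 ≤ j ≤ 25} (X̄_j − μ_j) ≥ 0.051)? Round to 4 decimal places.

0.0761

Per-experiment Hoeffding bound: exp(−2·1114·0.051²) = exp(−5.79503) = 0.0030426.
Union bound over 25 events: 25·0.0030426 = 0.07607.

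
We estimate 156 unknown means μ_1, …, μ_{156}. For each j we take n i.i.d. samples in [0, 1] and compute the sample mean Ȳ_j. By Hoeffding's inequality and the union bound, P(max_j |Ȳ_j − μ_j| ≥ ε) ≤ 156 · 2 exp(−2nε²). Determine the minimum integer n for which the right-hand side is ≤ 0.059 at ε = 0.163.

162

Need 2·156·exp(−2nε²) ≤ 0.059, i.e. exp(−2nε²) ≤ 0.059/312.
So 2nε² ≥ ln(312/0.059) = 8.573221.
Hence n ≥ 8.573221/(2·0.163²) = 161.339.
The smallest integer n is 162.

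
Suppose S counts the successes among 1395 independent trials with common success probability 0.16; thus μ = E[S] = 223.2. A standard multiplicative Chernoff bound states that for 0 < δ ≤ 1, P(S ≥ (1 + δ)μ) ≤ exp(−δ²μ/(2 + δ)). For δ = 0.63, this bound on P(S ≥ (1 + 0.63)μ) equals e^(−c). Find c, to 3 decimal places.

c = δ²μ/(2 + δ) = 0.63²·223.2/(2 + 0.63) = 33.6837.

33.684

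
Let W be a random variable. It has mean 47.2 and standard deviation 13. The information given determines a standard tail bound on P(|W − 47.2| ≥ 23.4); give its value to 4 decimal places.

0.3086

Mean and variance are known, so Chebyshev's inequality applies.
Chebyshev: P(|W − μ| ≥ t) ≤ Var(W)/t².
Var(W) = σ² = 13² = 169.
Bound = 169 / 547.56 = 0.3086.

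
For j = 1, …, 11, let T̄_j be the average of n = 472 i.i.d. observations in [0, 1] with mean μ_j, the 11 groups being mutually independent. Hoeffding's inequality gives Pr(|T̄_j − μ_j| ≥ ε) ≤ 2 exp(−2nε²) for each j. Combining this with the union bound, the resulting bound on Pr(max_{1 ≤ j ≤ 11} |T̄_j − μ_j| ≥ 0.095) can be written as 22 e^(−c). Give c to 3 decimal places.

Union bound over the 11 events: Pr(max_{1 ≤ j ≤ 11} |T̄_j − μ_j| ≥ 0.095) ≤ 11·2·exp(−2nε²) = 22 exp(−2·472·0.095²).
So c = 2·472·0.095² = 8.5196.

8.520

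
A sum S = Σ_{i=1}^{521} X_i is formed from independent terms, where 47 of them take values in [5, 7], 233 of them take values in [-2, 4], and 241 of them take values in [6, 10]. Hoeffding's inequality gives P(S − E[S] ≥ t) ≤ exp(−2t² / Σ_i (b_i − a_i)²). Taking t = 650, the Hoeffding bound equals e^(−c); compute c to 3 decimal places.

67.970

Σ(b_i − a_i)² = 47·2² + 233·6² + 241·4² = 12432.
c = 2t² / 12432 = 2·650² / 12432 = 67.9698.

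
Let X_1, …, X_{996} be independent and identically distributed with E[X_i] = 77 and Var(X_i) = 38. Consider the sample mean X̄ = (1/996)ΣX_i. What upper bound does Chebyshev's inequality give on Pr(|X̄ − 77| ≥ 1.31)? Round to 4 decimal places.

Var(X̄) = Var(X_i)/n = 38/996 = 0.038153.
Chebyshev: Pr(|X̄ − 77| ≥ 1.31) ≤ Var(X̄)/(1.31)² = 38/(996·1.31²) = 0.0222.

0.0222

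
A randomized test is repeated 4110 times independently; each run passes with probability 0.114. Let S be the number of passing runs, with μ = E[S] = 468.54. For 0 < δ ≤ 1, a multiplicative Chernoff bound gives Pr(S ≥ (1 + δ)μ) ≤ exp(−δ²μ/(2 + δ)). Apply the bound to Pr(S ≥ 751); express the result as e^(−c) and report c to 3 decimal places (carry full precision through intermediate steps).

Write 751 = (1 + δ)μ, so δ = 751/468.54 − 1 = 0.6028514…
Then the exponent is δ²μ/(2 + δ) = (751 − μ)² / (μ·(2 + δ)) = 65.421103.

65.421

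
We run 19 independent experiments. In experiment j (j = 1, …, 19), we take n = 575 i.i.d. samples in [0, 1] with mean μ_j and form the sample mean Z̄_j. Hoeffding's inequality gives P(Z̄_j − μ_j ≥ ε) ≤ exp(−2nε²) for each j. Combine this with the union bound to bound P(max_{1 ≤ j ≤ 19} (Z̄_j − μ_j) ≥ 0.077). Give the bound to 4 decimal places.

Per-experiment Hoeffding bound: exp(−2·575·0.077²) = exp(−6.81835) = 0.0010935.
Union bound over 19 events: 19·0.0010935 = 0.02078.

0.0208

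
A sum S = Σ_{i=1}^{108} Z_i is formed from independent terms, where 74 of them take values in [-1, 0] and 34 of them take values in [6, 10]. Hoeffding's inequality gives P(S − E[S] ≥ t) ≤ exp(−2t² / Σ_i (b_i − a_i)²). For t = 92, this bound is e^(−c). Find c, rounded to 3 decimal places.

27.392

Σ(b_i − a_i)² = 74·1² + 34·4² = 618.
c = 2t² / 618 = 2·92² / 618 = 27.3916.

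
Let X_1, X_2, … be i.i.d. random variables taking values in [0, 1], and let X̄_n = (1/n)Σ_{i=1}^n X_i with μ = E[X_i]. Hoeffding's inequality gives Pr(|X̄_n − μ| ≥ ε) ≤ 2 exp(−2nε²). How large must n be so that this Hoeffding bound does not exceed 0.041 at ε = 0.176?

Require 2·exp(−2nε²) ≤ 0.041, i.e. 2nε² ≥ ln(2/0.041) = 3.887330.
So n ≥ 3.887330 / (2·0.176²) = 62.747.
The smallest integer n is 63.

63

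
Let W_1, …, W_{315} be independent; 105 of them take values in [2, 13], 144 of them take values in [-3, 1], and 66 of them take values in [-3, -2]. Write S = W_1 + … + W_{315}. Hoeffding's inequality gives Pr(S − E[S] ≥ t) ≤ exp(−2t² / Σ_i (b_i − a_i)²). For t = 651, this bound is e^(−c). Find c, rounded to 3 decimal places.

56.226

Σ(b_i − a_i)² = 105·11² + 144·4² + 66·1² = 15075.
c = 2t² / 15075 = 2·651² / 15075 = 56.2257.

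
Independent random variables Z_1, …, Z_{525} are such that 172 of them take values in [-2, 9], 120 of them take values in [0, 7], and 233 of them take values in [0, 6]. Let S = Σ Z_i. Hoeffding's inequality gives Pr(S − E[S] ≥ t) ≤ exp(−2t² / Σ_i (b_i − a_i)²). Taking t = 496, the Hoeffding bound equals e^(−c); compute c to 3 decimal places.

Σ(b_i − a_i)² = 172·11² + 120·7² + 233·6² = 35080.
c = 2t² / 35080 = 2·496² / 35080 = 14.0260.

14.026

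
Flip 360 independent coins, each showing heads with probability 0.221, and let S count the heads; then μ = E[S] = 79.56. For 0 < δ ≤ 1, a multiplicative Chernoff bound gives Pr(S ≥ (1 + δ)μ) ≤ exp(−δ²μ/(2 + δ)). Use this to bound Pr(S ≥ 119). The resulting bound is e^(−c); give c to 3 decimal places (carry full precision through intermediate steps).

7.834

Write 119 = (1 + δ)μ, so δ = 119/79.56 − 1 = 0.4957265…
Then the exponent is δ²μ/(2 + δ) = (119 − μ)² / (μ·(2 + δ)) = 7.833973.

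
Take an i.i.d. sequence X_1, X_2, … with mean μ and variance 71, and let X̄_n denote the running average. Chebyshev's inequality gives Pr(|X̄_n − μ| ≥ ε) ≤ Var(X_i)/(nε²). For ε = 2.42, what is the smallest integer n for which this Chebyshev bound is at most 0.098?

124

Require 71/(n·2.42²) ≤ 0.098, i.e. n ≥ 71/(0.098·2.42²) = 123.709.
The smallest integer n is 124.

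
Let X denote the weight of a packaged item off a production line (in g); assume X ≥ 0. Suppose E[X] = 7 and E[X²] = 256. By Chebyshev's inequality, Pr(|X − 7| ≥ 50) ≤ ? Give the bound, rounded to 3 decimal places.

0.083

Var(X) = E[X²] − (E[X])² = 256 − 49 = 207.
Chebyshev's inequality: Pr(|X − μ| ≥ t) ≤ Var(X)/t² = 207/2500 = 0.0828.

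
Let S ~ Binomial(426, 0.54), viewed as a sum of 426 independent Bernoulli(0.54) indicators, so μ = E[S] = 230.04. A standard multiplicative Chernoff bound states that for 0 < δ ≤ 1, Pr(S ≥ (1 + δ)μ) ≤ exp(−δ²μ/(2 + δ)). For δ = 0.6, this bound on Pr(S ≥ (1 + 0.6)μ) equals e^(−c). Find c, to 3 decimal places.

31.852

c = δ²μ/(2 + δ) = 0.6²·230.04/(2 + 0.6) = 31.8517.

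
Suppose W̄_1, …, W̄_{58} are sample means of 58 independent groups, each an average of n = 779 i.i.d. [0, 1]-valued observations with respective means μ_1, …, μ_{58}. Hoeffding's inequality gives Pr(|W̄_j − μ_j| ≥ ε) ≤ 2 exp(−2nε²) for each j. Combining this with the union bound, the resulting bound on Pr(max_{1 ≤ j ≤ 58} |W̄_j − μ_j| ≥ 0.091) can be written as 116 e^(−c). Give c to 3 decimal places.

Union bound over the 58 events: Pr(max_{1 ≤ j ≤ 58} |W̄_j − μ_j| ≥ 0.091) ≤ 58·2·exp(−2nε²) = 116 exp(−2·779·0.091²).
So c = 2·779·0.091² = 12.9018.

12.902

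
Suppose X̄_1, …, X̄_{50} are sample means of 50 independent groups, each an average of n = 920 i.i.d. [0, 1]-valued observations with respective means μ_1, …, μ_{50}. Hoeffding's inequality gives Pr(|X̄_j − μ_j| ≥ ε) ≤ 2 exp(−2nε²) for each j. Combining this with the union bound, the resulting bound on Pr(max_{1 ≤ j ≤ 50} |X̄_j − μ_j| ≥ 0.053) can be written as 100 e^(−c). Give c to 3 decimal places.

Union bound over the 50 events: Pr(max_{1 ≤ j ≤ 50} |X̄_j − μ_j| ≥ 0.053) ≤ 50·2·exp(−2nε²) = 100 exp(−2·920·0.053²).
So c = 2·920·0.053² = 5.1686.

5.169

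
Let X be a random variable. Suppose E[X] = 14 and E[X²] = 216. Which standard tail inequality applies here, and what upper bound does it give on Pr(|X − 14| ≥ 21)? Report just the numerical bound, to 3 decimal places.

0.045

The first two moments determine the variance, so Chebyshev's inequality is the sharpest standard bound available.
Var(X) = E[X²] − (E[X])² = 216 − 196 = 20.
Chebyshev's inequality: Pr(|X − μ| ≥ t) ≤ Var(X)/t² = 20/441 = 0.0454.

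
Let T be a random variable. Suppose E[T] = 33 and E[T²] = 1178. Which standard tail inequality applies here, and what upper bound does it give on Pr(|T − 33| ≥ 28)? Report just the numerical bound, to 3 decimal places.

The first two moments determine the variance, so Chebyshev's inequality is the sharpest standard bound available.
Var(T) = E[T²] − (E[T])² = 1178 − 1089 = 89.
Chebyshev's inequality: Pr(|T − μ| ≥ t) ≤ Var(T)/t² = 89/784 = 0.1135.

0.114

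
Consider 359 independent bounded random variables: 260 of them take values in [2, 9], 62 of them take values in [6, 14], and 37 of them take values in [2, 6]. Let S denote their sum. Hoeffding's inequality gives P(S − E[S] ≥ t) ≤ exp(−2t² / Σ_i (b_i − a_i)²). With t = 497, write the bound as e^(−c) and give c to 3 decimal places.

Σ(b_i − a_i)² = 260·7² + 62·8² + 37·4² = 17300.
c = 2t² / 17300 = 2·497² / 17300 = 28.5560.

28.556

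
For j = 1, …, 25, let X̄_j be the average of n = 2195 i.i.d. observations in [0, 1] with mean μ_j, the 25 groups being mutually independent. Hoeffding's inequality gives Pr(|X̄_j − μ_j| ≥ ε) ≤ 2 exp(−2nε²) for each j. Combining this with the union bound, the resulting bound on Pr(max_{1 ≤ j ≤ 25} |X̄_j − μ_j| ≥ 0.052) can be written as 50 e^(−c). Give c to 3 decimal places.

Union bound over the 25 events: Pr(max_{1 ≤ j ≤ 25} |X̄_j − μ_j| ≥ 0.052) ≤ 25·2·exp(−2nε²) = 50 exp(−2·2195·0.052²).
So c = 2·2195·0.052² = 11.8706.

11.871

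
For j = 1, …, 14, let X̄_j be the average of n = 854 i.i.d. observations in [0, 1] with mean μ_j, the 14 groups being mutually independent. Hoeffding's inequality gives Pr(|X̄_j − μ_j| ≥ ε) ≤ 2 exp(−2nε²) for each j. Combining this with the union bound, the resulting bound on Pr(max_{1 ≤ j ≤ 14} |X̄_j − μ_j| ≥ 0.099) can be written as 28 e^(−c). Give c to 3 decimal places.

16.740

Union bound over the 14 events: Pr(max_{1 ≤ j ≤ 14} |X̄_j − μ_j| ≥ 0.099) ≤ 14·2·exp(−2nε²) = 28 exp(−2·854·0.099²).
So c = 2·854·0.099² = 16.7401.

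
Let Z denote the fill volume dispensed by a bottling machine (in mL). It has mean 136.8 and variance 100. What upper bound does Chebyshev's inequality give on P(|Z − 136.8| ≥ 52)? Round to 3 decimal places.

0.037

Chebyshev: P(|Z − μ| ≥ t) ≤ Var(Z)/t².
Bound = 100 / 2704 = 0.0370.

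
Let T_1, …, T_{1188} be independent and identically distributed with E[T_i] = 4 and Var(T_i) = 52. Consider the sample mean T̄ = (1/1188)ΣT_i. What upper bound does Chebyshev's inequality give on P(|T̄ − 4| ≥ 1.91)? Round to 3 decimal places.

Var(T̄) = Var(T_i)/n = 52/1188 = 0.043771.
Chebyshev: P(|T̄ − 4| ≥ 1.91) ≤ Var(T̄)/(1.91)² = 52/(1188·1.91²) = 0.0120.

0.012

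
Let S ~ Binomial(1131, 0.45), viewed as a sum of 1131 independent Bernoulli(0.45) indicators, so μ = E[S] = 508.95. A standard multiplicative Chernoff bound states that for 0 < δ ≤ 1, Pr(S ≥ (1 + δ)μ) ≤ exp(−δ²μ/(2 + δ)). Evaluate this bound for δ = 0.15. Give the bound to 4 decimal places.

Exponent = δ²μ/(2 + δ) = 0.15²·508.95/2.15 = 5.3262.
Bound = exp(−5.3262) = 0.00486.

0.0049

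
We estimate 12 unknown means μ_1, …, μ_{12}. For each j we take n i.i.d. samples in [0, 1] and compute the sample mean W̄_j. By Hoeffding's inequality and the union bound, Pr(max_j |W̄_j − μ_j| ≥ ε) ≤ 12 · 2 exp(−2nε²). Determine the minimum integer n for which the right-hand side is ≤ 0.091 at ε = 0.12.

194

Need 2·12·exp(−2nε²) ≤ 0.091, i.e. exp(−2nε²) ≤ 0.091/24.
So 2nε² ≥ ln(24/0.091) = 5.574950.
Hence n ≥ 5.574950/(2·0.12²) = 193.575.
The smallest integer n is 194.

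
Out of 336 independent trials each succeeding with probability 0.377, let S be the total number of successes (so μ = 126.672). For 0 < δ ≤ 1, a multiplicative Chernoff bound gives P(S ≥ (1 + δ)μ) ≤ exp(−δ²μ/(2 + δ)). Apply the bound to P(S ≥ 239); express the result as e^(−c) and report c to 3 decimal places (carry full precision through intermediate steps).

34.505

Write 239 = (1 + δ)μ, so δ = 239/126.672 − 1 = 0.8867627…
Then the exponent is δ²μ/(2 + δ) = (239 − μ)² / (μ·(2 + δ)) = 34.505184.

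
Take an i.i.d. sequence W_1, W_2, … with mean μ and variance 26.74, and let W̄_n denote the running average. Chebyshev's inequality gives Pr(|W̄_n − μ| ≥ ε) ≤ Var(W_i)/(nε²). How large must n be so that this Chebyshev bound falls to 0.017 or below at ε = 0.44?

Require 26.74/(n·0.44²) ≤ 0.017, i.e. n ≥ 26.74/(0.017·0.44²) = 8124.696.
The smallest integer n is 8125.

8125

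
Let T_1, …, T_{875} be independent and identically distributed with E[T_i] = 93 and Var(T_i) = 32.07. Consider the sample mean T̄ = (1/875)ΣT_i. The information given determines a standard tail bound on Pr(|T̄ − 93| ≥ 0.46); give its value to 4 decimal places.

0.1732

With mean and variance of each term known, Chebyshev's inequality bounds the deviation of the sum (or sample mean).
Var(T̄) = Var(T_i)/n = 32.07/875 = 0.036651.
Chebyshev: Pr(|T̄ − 93| ≥ 0.46) ≤ Var(T̄)/(0.46)² = 32.07/(875·0.46²) = 0.1732.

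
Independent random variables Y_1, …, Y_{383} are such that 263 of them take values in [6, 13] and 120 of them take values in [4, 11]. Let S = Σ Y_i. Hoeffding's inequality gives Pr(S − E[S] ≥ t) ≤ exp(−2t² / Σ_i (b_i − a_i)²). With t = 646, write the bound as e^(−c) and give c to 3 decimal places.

Σ(b_i − a_i)² = 263·7² + 120·7² = 18767.
c = 2t² / 18767 = 2·646² / 18767 = 44.4734.

44.473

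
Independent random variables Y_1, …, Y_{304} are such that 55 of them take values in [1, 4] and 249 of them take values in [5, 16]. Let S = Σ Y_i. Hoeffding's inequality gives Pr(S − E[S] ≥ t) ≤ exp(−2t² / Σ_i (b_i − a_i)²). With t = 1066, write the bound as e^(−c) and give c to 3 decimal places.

74.213

Σ(b_i − a_i)² = 55·3² + 249·11² = 30624.
c = 2t² / 30624 = 2·1066² / 30624 = 74.2134.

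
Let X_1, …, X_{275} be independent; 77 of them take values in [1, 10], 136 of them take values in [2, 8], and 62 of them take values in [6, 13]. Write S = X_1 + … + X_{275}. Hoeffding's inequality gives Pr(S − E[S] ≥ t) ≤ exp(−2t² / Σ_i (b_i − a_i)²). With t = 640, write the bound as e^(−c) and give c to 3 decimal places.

Σ(b_i − a_i)² = 77·9² + 136·6² + 62·7² = 14171.
c = 2t² / 14171 = 2·640² / 14171 = 57.8082.

57.808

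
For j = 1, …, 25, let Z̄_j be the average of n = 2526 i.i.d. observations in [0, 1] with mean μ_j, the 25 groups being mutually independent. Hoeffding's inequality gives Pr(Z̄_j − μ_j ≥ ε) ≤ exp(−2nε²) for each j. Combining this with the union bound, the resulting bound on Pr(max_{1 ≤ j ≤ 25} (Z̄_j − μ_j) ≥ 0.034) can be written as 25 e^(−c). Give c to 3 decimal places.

Union bound over the 25 events: Pr(max_{1 ≤ j ≤ 25} (Z̄_j − μ_j) ≥ 0.034) ≤ 25·exp(−2nε²) = 25 exp(−2·2526·0.034²).
So c = 2·2526·0.034² = 5.8401.

5.840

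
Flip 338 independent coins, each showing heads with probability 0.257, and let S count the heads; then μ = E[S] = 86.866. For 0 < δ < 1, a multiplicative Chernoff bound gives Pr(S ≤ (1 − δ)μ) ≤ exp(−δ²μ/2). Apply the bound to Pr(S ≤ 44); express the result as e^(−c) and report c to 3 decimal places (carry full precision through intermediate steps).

Write 44 = (1 − δ)μ, so δ = 1 − 44/86.866 = 0.4934727…
Then the exponent is δ²μ/2 = (μ − 44)²/(2μ) = 10.576600.

10.577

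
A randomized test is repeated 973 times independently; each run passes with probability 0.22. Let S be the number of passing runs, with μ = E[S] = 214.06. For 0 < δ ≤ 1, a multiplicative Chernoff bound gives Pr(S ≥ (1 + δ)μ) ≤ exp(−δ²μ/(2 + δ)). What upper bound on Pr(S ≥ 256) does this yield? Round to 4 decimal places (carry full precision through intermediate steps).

Write 256 = (1 + δ)μ, so δ = 256/214.06 − 1 = 0.1959264…
Then the exponent is δ²μ/(2 + δ) = (256 − μ)² / (μ·(2 + δ)) = 3.741998.
Bound = exp(−3.741998) = 0.02371.

0.0237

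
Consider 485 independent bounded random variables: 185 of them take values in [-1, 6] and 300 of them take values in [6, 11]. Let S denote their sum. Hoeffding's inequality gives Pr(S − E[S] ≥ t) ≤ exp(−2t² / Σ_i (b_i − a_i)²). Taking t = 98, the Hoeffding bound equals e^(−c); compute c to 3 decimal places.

1.160

Σ(b_i − a_i)² = 185·7² + 300·5² = 16565.
c = 2t² / 16565 = 2·98² / 16565 = 1.1596.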